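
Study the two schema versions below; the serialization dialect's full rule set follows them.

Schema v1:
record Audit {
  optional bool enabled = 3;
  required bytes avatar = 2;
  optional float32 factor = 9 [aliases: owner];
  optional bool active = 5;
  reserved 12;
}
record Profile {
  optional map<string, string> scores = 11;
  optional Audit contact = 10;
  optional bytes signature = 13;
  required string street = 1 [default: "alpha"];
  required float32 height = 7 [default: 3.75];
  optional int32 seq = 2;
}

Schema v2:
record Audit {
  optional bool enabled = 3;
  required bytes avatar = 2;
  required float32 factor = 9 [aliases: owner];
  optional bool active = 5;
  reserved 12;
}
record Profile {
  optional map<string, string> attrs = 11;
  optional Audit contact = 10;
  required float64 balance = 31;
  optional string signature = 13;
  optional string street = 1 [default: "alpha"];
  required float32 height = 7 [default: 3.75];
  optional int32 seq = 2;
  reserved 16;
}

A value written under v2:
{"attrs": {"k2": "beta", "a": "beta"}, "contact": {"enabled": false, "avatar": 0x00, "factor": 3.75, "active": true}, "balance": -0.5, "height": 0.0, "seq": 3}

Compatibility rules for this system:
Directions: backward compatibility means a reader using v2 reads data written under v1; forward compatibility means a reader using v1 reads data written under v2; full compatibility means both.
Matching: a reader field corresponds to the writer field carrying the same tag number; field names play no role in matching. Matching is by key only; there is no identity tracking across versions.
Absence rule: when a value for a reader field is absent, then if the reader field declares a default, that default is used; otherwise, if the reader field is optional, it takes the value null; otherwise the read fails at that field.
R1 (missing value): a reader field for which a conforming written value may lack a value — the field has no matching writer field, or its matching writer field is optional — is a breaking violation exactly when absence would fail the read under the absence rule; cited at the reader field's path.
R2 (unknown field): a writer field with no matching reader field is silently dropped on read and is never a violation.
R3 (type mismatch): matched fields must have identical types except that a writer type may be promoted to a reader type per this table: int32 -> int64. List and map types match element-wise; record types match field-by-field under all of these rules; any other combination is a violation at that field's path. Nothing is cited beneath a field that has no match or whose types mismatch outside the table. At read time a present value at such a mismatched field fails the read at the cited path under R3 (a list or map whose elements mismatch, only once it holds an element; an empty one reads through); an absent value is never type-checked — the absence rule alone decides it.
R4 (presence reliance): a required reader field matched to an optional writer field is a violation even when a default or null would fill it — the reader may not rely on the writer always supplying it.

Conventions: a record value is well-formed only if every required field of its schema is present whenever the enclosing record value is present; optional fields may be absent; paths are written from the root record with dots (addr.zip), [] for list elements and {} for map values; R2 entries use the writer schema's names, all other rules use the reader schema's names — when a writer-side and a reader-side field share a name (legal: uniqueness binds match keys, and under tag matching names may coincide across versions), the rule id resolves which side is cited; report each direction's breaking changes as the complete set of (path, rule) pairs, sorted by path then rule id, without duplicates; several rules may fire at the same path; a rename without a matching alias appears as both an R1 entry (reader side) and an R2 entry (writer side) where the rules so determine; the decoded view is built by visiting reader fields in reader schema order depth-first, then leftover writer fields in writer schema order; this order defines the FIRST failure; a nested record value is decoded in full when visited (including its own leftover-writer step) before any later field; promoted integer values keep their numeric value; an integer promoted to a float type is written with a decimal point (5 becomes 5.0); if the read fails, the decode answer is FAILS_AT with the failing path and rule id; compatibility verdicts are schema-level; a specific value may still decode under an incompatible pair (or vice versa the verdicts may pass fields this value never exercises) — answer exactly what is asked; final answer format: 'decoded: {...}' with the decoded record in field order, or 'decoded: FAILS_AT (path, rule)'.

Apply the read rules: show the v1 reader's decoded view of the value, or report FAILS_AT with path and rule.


decoded: {"scores": {"k2": "beta", "a": "beta"}, "contact": {"enabled": false, "avatar": 0x00, "factor": 3.75, "active": true}, "signature": null, "street": "alpha", "height": 0.0, "seq": 3}

each type pair in Profile: writer, then reader
decoding the Profile value with the v1 reader:
  scores := {"k2": "beta", "a": "beta"} (from writer attrs)
  contact.enabled := false
  contact.avatar := 0x00
  contact.factor := 3.75
  contact.active := true
  signature := null (absent, optional -> null)
  street := "alpha" (absent -> default)
  height := 0.0
  seq := 3
  writer balance: unknown -> dropped
  => decoded: {"scores": {"k2": "beta", "a": "beta"}, "contact": {"enabled": false, "avatar": 0x00, "factor": 3.75, "active": true}, "signature": null, "street": "alpha", "height": 0.0, "seq": 3}
diffs on Profile not affecting the asked answer:
  added field balance to record Profile: required float64, tag 31 (in v2 it sits immediately before signature) -> schema-level compatibility only; this Profile value's decode is unchanged
  renamed field scores to attrs in record Profile -> triggers nothing under the printed rules; the Profile answer is the same either way
  field street in record Profile: required changed to optional -> schema-level compatibility only; this Profile value's decode is unchanged
  field signature in record Profile: type bytes changed to string -> schema-level compatibility only; this Profile value's decode is unchanged
  field factor in record Audit: optional changed to required -> schema-level compatibility only; this Profile value's decode is unchanged


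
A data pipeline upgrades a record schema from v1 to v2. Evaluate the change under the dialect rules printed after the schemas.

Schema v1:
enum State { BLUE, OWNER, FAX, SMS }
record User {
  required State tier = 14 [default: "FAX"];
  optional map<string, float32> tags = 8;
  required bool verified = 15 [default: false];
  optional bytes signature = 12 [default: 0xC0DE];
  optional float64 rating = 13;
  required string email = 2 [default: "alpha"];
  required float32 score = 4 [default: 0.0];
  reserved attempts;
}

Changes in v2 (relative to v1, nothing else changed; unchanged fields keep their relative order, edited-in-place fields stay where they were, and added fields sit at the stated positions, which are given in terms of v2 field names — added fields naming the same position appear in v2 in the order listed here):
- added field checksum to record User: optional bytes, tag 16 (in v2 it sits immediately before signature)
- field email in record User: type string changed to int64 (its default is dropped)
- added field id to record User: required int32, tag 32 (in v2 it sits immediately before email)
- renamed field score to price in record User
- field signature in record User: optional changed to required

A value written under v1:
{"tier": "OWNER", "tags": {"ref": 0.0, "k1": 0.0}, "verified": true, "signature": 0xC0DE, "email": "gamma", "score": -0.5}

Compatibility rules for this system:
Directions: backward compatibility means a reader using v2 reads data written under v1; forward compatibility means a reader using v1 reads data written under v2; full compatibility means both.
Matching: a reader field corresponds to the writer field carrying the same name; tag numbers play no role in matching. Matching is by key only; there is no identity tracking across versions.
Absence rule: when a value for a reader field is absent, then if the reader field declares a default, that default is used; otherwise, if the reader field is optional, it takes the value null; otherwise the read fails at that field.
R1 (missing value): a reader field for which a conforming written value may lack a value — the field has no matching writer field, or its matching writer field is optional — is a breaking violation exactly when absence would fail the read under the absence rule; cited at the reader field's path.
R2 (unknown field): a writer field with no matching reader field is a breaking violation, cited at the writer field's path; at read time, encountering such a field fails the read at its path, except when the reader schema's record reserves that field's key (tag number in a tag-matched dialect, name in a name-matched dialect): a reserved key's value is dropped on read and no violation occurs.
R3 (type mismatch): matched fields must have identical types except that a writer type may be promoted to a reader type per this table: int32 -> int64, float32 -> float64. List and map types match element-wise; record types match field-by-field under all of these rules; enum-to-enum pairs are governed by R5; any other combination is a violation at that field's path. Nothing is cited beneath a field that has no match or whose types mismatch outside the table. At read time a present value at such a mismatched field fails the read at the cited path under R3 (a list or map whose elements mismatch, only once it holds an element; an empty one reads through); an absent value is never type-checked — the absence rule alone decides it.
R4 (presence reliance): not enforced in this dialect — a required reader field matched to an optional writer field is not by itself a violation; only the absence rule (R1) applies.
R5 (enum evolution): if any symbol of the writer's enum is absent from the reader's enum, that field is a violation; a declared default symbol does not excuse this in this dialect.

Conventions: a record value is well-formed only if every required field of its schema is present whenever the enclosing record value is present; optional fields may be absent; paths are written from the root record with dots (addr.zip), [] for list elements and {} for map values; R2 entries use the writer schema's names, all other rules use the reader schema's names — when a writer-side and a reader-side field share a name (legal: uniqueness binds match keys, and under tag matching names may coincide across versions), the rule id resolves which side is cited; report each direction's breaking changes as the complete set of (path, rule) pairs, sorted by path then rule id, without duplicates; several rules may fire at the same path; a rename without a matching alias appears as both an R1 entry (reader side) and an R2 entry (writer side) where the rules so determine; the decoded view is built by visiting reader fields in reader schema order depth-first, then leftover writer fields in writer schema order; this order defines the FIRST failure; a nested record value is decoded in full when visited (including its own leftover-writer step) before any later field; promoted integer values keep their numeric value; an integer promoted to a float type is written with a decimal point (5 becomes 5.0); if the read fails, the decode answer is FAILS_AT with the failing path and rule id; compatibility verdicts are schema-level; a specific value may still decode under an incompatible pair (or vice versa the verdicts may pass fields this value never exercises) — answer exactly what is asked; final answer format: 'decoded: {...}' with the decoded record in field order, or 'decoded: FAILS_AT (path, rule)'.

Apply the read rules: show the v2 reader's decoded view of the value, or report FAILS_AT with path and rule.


decoded: FAILS_AT (id, R1)

in User below, arrows point writer -> reader
migrating the User value to v2:
  tier := "OWNER"
  tags := {"ref": 0.0, "k1": 0.0}
  verified := true
  checksum := null (absent, optional -> null)
  signature := 0xC0DE
  rating := null (absent, optional -> null)
  read fails at id under R1 (no fill)
  => FAILS_AT (id, R1)
the other User changes do not affect what is asked:
  field email in record User: type string changed to int64 (its default is dropped) -> changes User's schema-level verdicts only — the decode of this value is the same
  renamed field score to price in record User -> changes User's schema-level verdicts only — the decode of this value is the same
  field signature in record User: optional changed to required -> triggers nothing under the printed rules; the User answer is the same either way


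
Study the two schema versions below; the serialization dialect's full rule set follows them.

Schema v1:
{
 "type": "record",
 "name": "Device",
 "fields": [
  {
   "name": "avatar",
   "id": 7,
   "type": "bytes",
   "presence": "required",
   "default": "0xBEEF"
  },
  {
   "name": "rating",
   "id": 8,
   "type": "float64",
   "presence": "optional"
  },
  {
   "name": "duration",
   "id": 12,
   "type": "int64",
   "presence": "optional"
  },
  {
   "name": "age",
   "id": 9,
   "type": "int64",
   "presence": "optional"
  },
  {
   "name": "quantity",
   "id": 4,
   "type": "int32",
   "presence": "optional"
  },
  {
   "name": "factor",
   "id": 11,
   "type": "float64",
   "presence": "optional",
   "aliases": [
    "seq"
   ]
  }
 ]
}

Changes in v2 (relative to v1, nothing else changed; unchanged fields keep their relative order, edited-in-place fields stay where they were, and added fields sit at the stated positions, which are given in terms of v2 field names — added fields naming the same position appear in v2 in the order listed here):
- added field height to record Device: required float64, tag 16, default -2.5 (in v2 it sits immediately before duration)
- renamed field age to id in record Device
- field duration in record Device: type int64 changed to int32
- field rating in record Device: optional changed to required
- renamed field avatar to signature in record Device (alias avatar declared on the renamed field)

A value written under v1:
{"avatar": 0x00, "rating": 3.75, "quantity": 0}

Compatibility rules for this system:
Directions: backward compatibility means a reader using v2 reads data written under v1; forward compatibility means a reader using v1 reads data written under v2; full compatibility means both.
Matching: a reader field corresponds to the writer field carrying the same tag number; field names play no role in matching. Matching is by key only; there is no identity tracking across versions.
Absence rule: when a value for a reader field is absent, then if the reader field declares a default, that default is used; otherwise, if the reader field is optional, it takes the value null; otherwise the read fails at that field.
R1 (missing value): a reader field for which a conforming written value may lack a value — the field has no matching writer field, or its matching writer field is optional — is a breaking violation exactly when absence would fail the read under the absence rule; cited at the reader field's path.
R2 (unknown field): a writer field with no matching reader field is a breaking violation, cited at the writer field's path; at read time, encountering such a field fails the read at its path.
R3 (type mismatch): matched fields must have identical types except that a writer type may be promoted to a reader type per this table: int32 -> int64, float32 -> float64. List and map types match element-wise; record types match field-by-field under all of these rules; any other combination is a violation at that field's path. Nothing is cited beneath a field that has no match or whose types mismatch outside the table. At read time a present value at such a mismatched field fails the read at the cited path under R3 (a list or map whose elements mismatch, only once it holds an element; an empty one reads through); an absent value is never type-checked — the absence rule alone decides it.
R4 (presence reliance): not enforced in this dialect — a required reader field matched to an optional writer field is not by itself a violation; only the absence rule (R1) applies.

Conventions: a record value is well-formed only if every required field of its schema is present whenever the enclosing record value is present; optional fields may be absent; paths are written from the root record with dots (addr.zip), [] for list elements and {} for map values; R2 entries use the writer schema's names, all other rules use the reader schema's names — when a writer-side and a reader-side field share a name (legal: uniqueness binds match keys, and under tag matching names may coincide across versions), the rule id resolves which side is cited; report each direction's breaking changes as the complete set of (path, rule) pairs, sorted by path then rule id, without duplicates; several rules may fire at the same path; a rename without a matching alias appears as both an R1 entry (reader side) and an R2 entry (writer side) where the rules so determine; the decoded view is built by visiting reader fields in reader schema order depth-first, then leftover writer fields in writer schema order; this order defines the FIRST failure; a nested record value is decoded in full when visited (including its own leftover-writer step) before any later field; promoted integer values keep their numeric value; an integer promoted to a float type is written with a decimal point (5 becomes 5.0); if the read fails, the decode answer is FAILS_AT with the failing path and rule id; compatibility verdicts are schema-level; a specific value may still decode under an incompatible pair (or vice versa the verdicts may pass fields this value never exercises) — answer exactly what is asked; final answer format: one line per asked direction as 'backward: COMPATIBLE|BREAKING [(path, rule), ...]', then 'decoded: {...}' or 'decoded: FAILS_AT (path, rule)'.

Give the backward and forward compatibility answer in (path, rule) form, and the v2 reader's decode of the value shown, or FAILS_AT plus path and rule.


arrows below run writer -> reader for Device
backward on Device — v2 reading data written by v1:
  signature: paired with writer avatar (bytes -> bytes; writer required)
  rating: paired with writer rating (float64 -> float64; writer optional)
  height: no writer-side match
  duration: paired with writer duration (int64 -> int32; writer optional)
  id: paired with writer age (int64 -> int64; writer optional)
  quantity: paired with writer quantity (int32 -> int32; writer optional)
  factor: paired with writer factor (float64 -> float64; writer optional)
  rule R3 violated at duration
  rule R1 violated at rating
  => backward: BREAKING (2)
forward on Device — v1 reading data written by v2:
  avatar: paired with writer signature (bytes -> bytes; writer required)
  rating: paired with writer rating (float64 -> float64; writer required)
  duration: paired with writer duration (int32 -> int64; writer optional)
  age: paired with writer id (int64 -> int64; writer optional)
  quantity: paired with writer quantity (int32 -> int32; writer optional)
  factor: paired with writer factor (float64 -> float64; writer optional)
  height (writer side), unknown to reader
  rule R2 violated at height
  => forward: BREAKING (1)
migrating the Device value to v2:
  signature := 0x00 (from writer avatar)
  rating := 3.75
  height := -2.5 (no value, default fills)
  duration := null (not supplied -> null)
  id := null (not supplied -> null)
  quantity := 0
  factor := null (not supplied -> null)
  => decoded: {"signature": 0x00, "rating": 3.75, "height": -2.5, "duration": null, "id": null, "quantity": 0, "factor": null}

backward: BREAKING [(duration, R3), (rating, R1)]; forward: BREAKING [(height, R2)]; decoded: {"signature": 0x00, "rating": 3.75, "height": -2.5, "duration": null, "id": null, "quantity": 0, "factor": null}


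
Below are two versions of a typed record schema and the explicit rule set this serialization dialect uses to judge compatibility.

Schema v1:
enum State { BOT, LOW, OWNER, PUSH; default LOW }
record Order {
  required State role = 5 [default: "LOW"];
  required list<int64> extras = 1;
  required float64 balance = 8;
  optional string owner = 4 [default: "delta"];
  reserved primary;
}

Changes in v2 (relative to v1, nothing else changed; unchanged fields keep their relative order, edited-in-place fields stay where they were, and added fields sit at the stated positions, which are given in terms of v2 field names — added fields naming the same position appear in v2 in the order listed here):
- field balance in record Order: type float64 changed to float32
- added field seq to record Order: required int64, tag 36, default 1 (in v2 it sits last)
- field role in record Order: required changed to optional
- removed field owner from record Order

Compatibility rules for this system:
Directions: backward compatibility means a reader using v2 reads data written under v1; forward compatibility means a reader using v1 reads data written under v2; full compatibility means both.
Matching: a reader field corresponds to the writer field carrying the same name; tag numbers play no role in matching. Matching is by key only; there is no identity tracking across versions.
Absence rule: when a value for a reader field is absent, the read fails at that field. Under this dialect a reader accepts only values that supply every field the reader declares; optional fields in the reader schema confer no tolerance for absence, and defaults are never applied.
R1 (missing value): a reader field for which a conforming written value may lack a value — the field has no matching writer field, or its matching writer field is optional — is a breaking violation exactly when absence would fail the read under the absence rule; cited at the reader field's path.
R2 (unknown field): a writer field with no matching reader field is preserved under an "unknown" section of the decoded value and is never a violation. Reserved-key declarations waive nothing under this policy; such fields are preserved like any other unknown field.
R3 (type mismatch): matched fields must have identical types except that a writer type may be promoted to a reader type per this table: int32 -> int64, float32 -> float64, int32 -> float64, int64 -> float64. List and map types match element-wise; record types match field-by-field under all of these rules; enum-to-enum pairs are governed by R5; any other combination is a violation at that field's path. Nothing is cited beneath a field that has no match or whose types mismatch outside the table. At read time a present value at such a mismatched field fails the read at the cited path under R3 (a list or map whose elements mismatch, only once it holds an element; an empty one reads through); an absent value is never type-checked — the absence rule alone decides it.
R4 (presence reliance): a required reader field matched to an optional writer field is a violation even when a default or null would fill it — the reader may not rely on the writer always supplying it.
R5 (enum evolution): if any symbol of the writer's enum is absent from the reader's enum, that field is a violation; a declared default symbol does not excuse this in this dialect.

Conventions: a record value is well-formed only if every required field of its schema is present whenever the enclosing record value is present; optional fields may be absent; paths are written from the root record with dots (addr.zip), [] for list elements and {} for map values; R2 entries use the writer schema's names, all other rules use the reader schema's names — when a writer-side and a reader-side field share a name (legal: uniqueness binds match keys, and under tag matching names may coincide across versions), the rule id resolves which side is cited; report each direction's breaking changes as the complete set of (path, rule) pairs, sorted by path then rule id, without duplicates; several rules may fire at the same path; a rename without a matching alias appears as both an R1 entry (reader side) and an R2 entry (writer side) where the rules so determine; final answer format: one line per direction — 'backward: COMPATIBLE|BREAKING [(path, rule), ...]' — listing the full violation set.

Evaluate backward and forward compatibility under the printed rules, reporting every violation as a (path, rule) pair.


backward: BREAKING [(balance, R3), (seq, R1)]; forward: BREAKING [(owner, R1), (role, R1), (role, R4)]

in Order below, arrows point writer -> reader
checking backward for Order: reader v2 against writer v1:
  role: State -> State, writer required; from role
  extras: list<int64> -> list<int64>, writer required; from extras
  balance: float64 -> float32, writer required; from balance
  seq has no writer counterpart
  leftover writer field: owner
  breaking: (balance, R3)
  breaking: (seq, R1)
  backward on Order therefore BREAKING (2)
checking forward for Order: reader v1 against writer v2:
  role: State -> State, writer optional; from role
  extras: list<int64> -> list<int64>, writer required; from extras
  balance: float32 -> float64, writer required; from balance
  owner has no writer counterpart
  leftover writer field: seq
  breaking: (owner, R1)
  breaking: (role, R1)
  breaking: (role, R4)
  forward on Order therefore BREAKING (3)


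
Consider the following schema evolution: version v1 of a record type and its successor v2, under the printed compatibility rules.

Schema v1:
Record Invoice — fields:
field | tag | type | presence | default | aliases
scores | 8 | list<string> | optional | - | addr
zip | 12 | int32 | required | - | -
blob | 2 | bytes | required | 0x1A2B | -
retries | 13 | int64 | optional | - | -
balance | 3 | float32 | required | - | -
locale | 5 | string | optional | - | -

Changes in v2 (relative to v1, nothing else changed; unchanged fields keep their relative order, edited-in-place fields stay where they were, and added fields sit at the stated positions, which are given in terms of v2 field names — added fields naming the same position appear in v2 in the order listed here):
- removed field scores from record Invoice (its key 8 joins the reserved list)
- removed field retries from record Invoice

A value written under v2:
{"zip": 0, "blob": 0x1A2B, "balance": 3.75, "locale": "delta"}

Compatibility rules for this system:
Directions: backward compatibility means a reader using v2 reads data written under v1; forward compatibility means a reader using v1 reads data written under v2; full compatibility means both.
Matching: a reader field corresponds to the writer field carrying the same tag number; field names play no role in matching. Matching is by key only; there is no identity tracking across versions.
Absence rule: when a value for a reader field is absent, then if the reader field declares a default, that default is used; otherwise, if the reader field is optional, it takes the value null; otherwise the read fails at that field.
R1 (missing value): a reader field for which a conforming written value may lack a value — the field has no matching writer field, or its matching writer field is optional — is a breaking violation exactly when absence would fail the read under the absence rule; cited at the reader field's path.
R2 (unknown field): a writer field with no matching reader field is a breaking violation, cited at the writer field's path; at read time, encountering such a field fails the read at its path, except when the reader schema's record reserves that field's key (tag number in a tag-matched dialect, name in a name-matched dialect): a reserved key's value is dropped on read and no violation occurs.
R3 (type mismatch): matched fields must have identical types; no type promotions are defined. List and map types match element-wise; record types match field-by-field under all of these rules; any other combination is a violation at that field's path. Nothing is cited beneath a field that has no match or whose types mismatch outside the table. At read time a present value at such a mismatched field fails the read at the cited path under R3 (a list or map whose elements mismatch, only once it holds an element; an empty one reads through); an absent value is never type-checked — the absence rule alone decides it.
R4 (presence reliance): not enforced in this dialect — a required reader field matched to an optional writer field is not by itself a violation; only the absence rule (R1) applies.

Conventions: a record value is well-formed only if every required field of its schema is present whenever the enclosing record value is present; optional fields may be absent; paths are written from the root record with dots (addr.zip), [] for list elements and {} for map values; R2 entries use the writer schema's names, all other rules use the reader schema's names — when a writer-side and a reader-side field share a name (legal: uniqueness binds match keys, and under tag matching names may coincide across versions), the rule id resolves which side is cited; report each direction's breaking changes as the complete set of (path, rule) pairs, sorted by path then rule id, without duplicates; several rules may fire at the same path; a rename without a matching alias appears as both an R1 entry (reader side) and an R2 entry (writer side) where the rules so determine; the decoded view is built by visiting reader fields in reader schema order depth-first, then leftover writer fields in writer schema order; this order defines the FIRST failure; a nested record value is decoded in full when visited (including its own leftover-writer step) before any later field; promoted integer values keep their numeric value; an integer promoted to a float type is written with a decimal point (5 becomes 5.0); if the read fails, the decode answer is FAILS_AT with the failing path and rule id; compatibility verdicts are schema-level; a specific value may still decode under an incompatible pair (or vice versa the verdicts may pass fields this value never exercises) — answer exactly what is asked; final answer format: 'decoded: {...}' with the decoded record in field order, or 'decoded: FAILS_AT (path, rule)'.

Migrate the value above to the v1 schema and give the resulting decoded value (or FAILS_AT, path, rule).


each type pair in Invoice: writer, then reader
decode (reader v1):
  scores := null (missing; optional => null)
  zip := 0
  blob := 0x1A2B
  retries := null (missing; optional => null)
  balance := 3.75
  locale := "delta"
  => decoded: {"scores": null, "zip": 0, "blob": 0x1A2B, "retries": null, "balance": 3.75, "locale": "delta"}
diffs on Invoice not affecting the asked answer:
  removed field scores from record Invoice (its key 8 joins the reserved list) -> inert under this dialect — no rule fires on Invoice and the result does not move
  removed field retries from record Invoice -> matters for Invoice compatibility verdicts, not for this value's decode

decoded: {"scores": null, "zip": 0, "blob": 0x1A2B, "retries": null, "balance": 3.75, "locale": "delta"}


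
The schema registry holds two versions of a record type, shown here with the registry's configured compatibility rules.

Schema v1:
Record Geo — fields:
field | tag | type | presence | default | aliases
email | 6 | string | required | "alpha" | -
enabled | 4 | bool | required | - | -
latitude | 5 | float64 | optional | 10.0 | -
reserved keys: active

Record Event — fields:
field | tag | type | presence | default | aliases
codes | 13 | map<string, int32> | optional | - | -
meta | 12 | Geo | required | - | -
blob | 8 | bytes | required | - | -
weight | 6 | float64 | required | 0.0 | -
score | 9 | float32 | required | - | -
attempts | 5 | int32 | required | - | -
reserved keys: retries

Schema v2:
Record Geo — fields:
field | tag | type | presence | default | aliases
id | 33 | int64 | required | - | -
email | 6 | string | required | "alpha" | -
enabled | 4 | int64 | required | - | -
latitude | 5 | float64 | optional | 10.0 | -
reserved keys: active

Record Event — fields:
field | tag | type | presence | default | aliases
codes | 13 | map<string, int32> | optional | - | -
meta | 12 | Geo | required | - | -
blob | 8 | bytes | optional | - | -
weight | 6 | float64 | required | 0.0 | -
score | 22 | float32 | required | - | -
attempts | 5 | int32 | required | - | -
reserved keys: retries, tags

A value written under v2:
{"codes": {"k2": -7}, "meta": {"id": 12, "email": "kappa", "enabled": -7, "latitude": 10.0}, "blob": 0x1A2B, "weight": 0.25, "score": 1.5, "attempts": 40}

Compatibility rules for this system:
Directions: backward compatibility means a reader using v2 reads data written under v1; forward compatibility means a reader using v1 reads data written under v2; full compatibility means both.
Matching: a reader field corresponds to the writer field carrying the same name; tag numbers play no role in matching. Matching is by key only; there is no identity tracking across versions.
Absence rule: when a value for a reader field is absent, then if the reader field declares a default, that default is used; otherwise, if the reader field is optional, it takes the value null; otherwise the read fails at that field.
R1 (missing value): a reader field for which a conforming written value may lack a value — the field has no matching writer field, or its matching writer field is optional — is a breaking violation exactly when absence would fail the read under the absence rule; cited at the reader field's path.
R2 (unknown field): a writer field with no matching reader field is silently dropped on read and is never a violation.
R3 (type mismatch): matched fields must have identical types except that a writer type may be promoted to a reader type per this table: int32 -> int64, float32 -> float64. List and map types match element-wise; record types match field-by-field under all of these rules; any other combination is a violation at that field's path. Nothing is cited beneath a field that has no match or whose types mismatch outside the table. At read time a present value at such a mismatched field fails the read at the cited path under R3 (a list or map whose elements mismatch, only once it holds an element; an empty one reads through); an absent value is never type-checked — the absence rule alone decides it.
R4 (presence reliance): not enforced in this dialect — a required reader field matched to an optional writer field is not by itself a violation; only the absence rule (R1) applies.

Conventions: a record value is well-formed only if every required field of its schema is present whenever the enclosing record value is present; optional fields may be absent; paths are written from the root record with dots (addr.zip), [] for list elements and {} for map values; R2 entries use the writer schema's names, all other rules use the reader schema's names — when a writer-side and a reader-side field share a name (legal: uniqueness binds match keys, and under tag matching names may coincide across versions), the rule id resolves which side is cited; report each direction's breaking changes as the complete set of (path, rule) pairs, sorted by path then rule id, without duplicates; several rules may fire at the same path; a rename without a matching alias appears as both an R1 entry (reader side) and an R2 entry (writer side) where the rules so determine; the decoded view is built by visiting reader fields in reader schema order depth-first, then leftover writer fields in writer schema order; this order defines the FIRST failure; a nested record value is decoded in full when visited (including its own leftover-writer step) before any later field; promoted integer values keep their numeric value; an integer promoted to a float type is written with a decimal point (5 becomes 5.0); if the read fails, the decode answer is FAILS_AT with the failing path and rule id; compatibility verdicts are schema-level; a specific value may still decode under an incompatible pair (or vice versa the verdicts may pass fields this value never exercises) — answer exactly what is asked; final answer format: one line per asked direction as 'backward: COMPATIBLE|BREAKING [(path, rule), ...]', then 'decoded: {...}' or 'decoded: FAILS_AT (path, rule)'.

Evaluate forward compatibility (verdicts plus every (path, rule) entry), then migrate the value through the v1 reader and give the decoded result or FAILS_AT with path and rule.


arrows below run writer -> reader for Event
forward analysis of Event with v1 as reader and v2 as writer:
  codes: map<string, int32> -> map<string, int32>, writer optional; from codes
  meta: Geo -> Geo, writer required; from meta
  blob: bytes -> bytes, writer optional; from blob
  weight: float64 -> float64, writer required; from weight
  score: float32 -> float32, writer required; from score
  attempts: int32 -> int32, writer required; from attempts
  meta.email: string -> string, writer required; from meta.email
  meta.enabled: int64 -> bool, writer required; from meta.enabled
  meta.latitude: float64 -> float64, writer optional; from meta.latitude
  writer field meta.id has no reader counterpart
  rule R1 violated at blob
  rule R3 violated at meta.enabled
  => 2 violation(s): forward is BREAKING for Event
decode walk for Event under reader schema v1:
  codes := {"k2": -7}
  meta.email := "kappa"
  read fails at meta.enabled under R3
  => FAILS_AT (meta.enabled, R3)
ruling out the remaining Event differences:
  added field id to record Geo: required int64, tag 33 (in v2 it sits immediately before email) -> matters only for Event's backward compatibility — outside the asked direction
  field score in record Event: tag 9 changed to 22 -> inert for the asked Event verdict: nothing fires

forward: BREAKING [(blob, R1), (meta.enabled, R3)]; decoded: FAILS_AT (meta.enabled, R3)


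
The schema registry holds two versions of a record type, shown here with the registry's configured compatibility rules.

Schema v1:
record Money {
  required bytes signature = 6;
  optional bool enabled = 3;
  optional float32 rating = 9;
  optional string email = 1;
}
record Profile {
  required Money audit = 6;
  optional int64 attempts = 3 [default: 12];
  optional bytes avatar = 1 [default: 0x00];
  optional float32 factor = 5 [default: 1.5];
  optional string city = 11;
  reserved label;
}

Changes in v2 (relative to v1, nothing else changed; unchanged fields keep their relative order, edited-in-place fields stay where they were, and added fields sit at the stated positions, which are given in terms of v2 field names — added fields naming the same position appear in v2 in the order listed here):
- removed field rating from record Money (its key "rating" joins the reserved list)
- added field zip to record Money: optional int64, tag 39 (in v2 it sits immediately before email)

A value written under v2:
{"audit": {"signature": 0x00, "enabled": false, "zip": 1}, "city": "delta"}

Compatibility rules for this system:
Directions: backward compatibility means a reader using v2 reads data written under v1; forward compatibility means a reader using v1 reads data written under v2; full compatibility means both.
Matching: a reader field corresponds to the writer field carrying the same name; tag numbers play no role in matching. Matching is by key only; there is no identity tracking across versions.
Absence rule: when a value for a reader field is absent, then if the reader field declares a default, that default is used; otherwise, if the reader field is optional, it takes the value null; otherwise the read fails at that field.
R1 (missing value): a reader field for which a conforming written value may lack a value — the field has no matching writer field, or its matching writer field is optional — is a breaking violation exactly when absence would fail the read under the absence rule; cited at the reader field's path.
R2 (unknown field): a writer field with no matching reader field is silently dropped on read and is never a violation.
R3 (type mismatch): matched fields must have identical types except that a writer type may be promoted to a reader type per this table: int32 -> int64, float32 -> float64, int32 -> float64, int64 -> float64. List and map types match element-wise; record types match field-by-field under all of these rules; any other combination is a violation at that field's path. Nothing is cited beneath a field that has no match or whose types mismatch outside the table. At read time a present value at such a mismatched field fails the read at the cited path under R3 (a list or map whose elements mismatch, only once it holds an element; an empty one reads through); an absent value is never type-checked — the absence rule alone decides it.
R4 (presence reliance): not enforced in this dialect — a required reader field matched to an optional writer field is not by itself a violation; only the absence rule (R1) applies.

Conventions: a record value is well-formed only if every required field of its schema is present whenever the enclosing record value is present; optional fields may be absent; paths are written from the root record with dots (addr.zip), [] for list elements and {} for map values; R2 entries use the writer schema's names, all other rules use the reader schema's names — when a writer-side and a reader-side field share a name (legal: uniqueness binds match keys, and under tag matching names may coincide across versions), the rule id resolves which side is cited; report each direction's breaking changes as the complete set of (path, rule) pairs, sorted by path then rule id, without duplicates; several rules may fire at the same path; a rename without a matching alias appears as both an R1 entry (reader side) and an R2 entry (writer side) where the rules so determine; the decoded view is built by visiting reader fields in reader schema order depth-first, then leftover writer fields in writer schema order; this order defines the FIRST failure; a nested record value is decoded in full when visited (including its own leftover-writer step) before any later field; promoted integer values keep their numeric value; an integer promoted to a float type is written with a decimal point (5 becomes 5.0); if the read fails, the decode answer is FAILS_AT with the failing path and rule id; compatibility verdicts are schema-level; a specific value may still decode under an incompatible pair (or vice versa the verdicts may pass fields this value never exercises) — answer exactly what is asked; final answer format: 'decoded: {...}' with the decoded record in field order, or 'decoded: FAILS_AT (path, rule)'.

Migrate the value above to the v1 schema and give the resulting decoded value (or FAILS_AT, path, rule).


the writer's type comes first in each Profile pair
decode (reader v1):
  audit.signature := 0x00
  audit.enabled := false
  audit.rating := null (absent, optional -> null)
  audit.email := null (absent, optional -> null)
  writer audit.zip: unknown -> dropped
  attempts := 12 (absent -> default)
  avatar := 0x00 (absent -> default)
  factor := 1.5 (absent -> default)
  city := "delta"
  => decoded: {"audit": {"signature": 0x00, "enabled": false, "rating": null, "email": null}, "attempts": 12, "avatar": 0x00, "factor": 1.5, "city": "delta"}
remaining Profile differences; none change what is asked:
  removed field rating from record Money (its key "rating" joins the reserved list) -> inert under this dialect — no rule fires on Profile and the result does not move
  added field zip to record Money: optional int64, tag 39 (in v2 it sits immediately before email) -> inert under this dialect — no rule fires on Profile and the result does not move

decoded: {"audit": {"signature": 0x00, "enabled": false, "rating": null, "email": null}, "attempts": 12, "avatar": 0x00, "factor": 1.5, "city": "delta"}
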